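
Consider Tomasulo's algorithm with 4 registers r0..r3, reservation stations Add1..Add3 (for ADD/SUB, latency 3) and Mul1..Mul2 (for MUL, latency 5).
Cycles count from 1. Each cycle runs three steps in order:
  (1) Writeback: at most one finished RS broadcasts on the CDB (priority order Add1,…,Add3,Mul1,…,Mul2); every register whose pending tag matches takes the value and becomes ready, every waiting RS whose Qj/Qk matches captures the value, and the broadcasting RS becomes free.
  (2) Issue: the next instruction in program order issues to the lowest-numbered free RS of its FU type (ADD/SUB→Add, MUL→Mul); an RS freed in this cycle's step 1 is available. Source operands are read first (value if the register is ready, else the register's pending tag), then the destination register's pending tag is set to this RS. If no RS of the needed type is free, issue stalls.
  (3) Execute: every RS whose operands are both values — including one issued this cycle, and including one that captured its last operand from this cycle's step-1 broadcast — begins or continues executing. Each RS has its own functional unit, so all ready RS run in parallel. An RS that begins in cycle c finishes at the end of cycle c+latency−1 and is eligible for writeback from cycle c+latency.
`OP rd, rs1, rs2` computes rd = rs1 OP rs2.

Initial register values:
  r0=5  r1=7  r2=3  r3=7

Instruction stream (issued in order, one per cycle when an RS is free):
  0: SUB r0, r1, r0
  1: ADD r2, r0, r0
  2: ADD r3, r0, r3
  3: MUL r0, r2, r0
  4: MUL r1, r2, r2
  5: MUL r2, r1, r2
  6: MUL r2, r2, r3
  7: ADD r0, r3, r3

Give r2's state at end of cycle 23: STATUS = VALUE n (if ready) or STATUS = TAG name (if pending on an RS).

cycle 1: issue SUB r0<-Add1 // r0:Add1,r1:7,r2:3,r3:7
cycle 2: issue ADD r2<-Add2 // r0:Add1,r1:7,r2:Add2,r3:7
cycle 3: issue ADD r3<-Add3 // r0:Add1,r1:7,r2:Add2,r3:Add3
cycle 4: CDB Add1=2; issue MUL r0<-Mul1 // r0:Mul1,r1:7,r2:Add2,r3:Add3
cycle 5: issue MUL r1<-Mul2 // r0:Mul1,r1:Mul2,r2:Add2,r3:Add3
cycle 6: stall // r0:Mul1,r1:Mul2,r2:Add2,r3:Add3
cycle 7: CDB Add2=4; stall // r0:Mul1,r1:Mul2,r2:4,r3:Add3
cycle 8: CDB Add3=9; stall // r0:Mul1,r1:Mul2,r2:4,r3:9
cycle 9: stall // r0:Mul1,r1:Mul2,r2:4,r3:9
cycle 10: stall // r0:Mul1,r1:Mul2,r2:4,r3:9
cycle 11: stall // r0:Mul1,r1:Mul2,r2:4,r3:9
cycle 12: CDB Mul1=8; issue MUL r2<-Mul1 // r0:8,r1:Mul2,r2:Mul1,r3:9
cycle 13: CDB Mul2=16; issue MUL r2<-Mul2 // r0:8,r1:16,r2:Mul2,r3:9
cycle 14: issue ADD r0<-Add1 // r0:Add1,r1:16,r2:Mul2,r3:9
cycle 15: - // r0:Add1,r1:16,r2:Mul2,r3:9
cycle 16: - // r0:Add1,r1:16,r2:Mul2,r3:9
cycle 17: CDB Add1=18 // r0:18,r1:16,r2:Mul2,r3:9
cycle 18: CDB Mul1=64 // r0:18,r1:16,r2:Mul2,r3:9
cycle 19: - // r0:18,r1:16,r2:Mul2,r3:9
cycle 20: - // r0:18,r1:16,r2:Mul2,r3:9
cycle 21: - // r0:18,r1:16,r2:Mul2,r3:9
cycle 22: - // r0:18,r1:16,r2:Mul2,r3:9
cycle 23: CDB Mul2=576 // r0:18,r1:16,r2:576,r3:9

STATUS = VALUE 576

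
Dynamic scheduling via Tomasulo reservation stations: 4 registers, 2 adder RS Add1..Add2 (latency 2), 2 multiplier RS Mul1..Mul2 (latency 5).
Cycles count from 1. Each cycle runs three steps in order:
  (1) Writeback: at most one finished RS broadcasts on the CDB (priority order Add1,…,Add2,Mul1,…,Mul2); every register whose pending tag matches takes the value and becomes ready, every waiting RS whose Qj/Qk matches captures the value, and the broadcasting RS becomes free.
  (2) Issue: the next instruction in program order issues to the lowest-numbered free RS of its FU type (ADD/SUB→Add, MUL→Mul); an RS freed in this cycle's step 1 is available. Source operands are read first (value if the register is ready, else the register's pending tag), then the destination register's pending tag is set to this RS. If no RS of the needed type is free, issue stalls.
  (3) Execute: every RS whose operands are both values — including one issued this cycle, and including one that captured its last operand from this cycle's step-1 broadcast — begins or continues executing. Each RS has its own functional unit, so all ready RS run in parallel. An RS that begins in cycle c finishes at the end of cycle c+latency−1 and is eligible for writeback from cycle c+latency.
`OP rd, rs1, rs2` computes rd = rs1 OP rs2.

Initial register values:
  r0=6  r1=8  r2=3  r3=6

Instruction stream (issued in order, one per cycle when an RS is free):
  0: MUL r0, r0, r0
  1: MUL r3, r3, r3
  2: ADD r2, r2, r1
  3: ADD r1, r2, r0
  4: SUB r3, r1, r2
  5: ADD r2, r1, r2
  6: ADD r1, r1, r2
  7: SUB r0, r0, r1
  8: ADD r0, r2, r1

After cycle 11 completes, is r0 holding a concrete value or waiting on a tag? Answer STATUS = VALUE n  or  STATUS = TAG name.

STATUS = TAG Add2

cycle 1: issue MUL r0<-Mul1 // r0:Mul1,r1:8,r2:3,r3:6
cycle 2: issue MUL r3<-Mul2 // r0:Mul1,r1:8,r2:3,r3:Mul2
cycle 3: issue ADD r2<-Add1 // r0:Mul1,r1:8,r2:Add1,r3:Mul2
cycle 4: issue ADD r1<-Add2 // r0:Mul1,r1:Add2,r2:Add1,r3:Mul2
cycle 5: CDB Add1=11; issue SUB r3<-Add1 // r0:Mul1,r1:Add2,r2:11,r3:Add1
cycle 6: CDB Mul1=36; stall // r0:36,r1:Add2,r2:11,r3:Add1
cycle 7: CDB Mul2=36; stall // r0:36,r1:Add2,r2:11,r3:Add1
cycle 8: CDB Add2=47; issue ADD r2<-Add2 // r0:36,r1:47,r2:Add2,r3:Add1
cycle 9: stall // r0:36,r1:47,r2:Add2,r3:Add1
cycle 10: CDB Add1=36; issue ADD r1<-Add1 // r0:36,r1:Add1,r2:Add2,r3:36
cycle 11: CDB Add2=58; issue SUB r0<-Add2 // r0:Add2,r1:Add1,r2:58,r3:36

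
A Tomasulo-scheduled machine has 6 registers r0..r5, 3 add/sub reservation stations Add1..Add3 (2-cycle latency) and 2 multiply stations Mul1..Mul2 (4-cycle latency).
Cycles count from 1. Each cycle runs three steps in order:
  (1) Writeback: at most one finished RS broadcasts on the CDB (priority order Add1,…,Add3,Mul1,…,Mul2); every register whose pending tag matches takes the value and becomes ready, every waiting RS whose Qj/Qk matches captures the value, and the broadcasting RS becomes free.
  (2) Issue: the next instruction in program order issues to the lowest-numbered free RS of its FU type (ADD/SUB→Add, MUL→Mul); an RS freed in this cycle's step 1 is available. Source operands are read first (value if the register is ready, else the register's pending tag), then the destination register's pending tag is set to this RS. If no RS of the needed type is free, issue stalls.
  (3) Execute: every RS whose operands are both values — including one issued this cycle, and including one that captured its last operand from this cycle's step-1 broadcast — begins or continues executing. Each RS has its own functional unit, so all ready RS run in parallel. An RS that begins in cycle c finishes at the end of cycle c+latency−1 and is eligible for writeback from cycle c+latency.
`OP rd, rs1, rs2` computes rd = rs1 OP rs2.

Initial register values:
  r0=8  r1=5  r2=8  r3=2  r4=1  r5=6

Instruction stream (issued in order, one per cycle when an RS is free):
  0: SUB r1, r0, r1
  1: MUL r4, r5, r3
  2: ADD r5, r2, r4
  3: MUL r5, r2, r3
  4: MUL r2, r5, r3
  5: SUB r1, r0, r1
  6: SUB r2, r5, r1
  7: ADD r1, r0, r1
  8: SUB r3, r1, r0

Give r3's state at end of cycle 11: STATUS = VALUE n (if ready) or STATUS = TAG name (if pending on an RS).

STATUS = TAG Add3

c1: issue SUB r1<-Add1 | r0:8,r1:Add1,r2:8,r3:2,r4:1,r5:6
c2: issue MUL r4<-Mul1 | r0:8,r1:Add1,r2:8,r3:2,r4:Mul1,r5:6
c3: CDB Add1=3; issue ADD r5<-Add1 | r0:8,r1:3,r2:8,r3:2,r4:Mul1,r5:Add1
c4: issue MUL r5<-Mul2 | r0:8,r1:3,r2:8,r3:2,r4:Mul1,r5:Mul2
c5: stall | r0:8,r1:3,r2:8,r3:2,r4:Mul1,r5:Mul2
c6: CDB Mul1=12; issue MUL r2<-Mul1 | r0:8,r1:3,r2:Mul1,r3:2,r4:12,r5:Mul2
c7: issue SUB r1<-Add2 | r0:8,r1:Add2,r2:Mul1,r3:2,r4:12,r5:Mul2
c8: CDB Add1=20; issue SUB r2<-Add1 | r0:8,r1:Add2,r2:Add1,r3:2,r4:12,r5:Mul2
c9: CDB Add2=5; issue ADD r1<-Add2 | r0:8,r1:Add2,r2:Add1,r3:2,r4:12,r5:Mul2
c10: CDB Mul2=16; issue SUB r3<-Add3 | r0:8,r1:Add2,r2:Add1,r3:Add3,r4:12,r5:16
c11: CDB Add2=13 | r0:8,r1:13,r2:Add1,r3:Add3,r4:12,r5:16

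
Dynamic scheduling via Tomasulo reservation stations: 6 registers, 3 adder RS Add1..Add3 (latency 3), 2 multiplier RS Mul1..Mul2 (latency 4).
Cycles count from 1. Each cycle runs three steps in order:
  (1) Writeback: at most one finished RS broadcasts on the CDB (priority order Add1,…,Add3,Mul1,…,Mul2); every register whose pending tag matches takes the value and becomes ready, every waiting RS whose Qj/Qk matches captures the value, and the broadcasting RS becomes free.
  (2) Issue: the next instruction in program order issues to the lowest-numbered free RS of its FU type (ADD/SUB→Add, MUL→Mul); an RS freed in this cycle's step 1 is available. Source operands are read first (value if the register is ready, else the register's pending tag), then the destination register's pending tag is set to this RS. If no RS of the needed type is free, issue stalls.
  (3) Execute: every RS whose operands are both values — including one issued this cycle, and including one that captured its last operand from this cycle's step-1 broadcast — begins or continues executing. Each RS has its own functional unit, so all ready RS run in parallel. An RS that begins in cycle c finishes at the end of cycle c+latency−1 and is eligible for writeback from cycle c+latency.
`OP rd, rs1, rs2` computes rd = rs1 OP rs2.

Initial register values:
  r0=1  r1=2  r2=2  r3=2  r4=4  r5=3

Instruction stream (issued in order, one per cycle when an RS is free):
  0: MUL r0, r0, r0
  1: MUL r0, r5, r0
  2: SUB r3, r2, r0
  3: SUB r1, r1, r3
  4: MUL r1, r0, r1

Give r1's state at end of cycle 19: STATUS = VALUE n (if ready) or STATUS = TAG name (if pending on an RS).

STATUS = VALUE 9

  c1: issue MUL r0<-Mul1  regs: r0:Mul1,r1:2,r2:2,r3:2,r4:4,r5:3
  c2: issue MUL r0<-Mul2  regs: r0:Mul2,r1:2,r2:2,r3:2,r4:4,r5:3
  c3: issue SUB r3<-Add1  regs: r0:Mul2,r1:2,r2:2,r3:Add1,r4:4,r5:3
  c4: issue SUB r1<-Add2  regs: r0:Mul2,r1:Add2,r2:2,r3:Add1,r4:4,r5:3
  c5: CDB Mul1=1; issue MUL r1<-Mul1  regs: r0:Mul2,r1:Mul1,r2:2,r3:Add1,r4:4,r5:3
  c6: -  regs: r0:Mul2,r1:Mul1,r2:2,r3:Add1,r4:4,r5:3
  c7: -  regs: r0:Mul2,r1:Mul1,r2:2,r3:Add1,r4:4,r5:3
  c8: -  regs: r0:Mul2,r1:Mul1,r2:2,r3:Add1,r4:4,r5:3
  c9: CDB Mul2=3  regs: r0:3,r1:Mul1,r2:2,r3:Add1,r4:4,r5:3
  c10: -  regs: r0:3,r1:Mul1,r2:2,r3:Add1,r4:4,r5:3
  c11: -  regs: r0:3,r1:Mul1,r2:2,r3:Add1,r4:4,r5:3
  c12: CDB Add1=-1  regs: r0:3,r1:Mul1,r2:2,r3:-1,r4:4,r5:3
  c13: -  regs: r0:3,r1:Mul1,r2:2,r3:-1,r4:4,r5:3
  c14: -  regs: r0:3,r1:Mul1,r2:2,r3:-1,r4:4,r5:3
  c15: CDB Add2=3  regs: r0:3,r1:Mul1,r2:2,r3:-1,r4:4,r5:3
  c16: -  regs: r0:3,r1:Mul1,r2:2,r3:-1,r4:4,r5:3
  c17: -  regs: r0:3,r1:Mul1,r2:2,r3:-1,r4:4,r5:3
  c18: -  regs: r0:3,r1:Mul1,r2:2,r3:-1,r4:4,r5:3
  c19: CDB Mul1=9  regs: r0:3,r1:9,r2:2,r3:-1,r4:4,r5:3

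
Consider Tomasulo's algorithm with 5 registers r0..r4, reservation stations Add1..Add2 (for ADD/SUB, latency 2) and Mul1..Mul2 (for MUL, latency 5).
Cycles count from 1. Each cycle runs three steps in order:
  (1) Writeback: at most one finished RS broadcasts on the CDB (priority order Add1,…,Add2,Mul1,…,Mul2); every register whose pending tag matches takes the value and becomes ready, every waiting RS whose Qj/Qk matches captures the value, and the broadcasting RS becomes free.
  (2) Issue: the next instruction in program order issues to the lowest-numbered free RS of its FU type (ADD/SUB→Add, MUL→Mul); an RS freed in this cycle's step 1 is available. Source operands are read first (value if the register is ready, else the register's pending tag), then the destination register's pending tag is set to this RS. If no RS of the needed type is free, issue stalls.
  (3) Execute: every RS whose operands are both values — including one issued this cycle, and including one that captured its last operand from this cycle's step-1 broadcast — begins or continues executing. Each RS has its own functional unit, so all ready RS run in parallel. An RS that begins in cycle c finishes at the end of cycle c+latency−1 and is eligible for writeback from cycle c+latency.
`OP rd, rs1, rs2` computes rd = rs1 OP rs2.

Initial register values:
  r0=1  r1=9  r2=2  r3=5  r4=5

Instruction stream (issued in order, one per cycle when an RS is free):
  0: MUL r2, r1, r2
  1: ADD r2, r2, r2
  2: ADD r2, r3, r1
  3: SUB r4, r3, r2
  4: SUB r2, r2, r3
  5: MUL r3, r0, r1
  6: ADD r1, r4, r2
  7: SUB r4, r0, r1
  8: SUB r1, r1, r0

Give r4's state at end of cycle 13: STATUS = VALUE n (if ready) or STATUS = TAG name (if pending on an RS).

STATUS = TAG Add2

  c1: issue MUL r2<-Mul1  regs: r0:1,r1:9,r2:Mul1,r3:5,r4:5
  c2: issue ADD r2<-Add1  regs: r0:1,r1:9,r2:Add1,r3:5,r4:5
  c3: issue ADD r2<-Add2  regs: r0:1,r1:9,r2:Add2,r3:5,r4:5
  c4: stall  regs: r0:1,r1:9,r2:Add2,r3:5,r4:5
  c5: CDB Add2=14; issue SUB r4<-Add2  regs: r0:1,r1:9,r2:14,r3:5,r4:Add2
  c6: CDB Mul1=18; stall  regs: r0:1,r1:9,r2:14,r3:5,r4:Add2
  c7: CDB Add2=-9; issue SUB r2<-Add2  regs: r0:1,r1:9,r2:Add2,r3:5,r4:-9
  c8: CDB Add1=36; issue MUL r3<-Mul1  regs: r0:1,r1:9,r2:Add2,r3:Mul1,r4:-9
  c9: CDB Add2=9; issue ADD r1<-Add1  regs: r0:1,r1:Add1,r2:9,r3:Mul1,r4:-9
  c10: issue SUB r4<-Add2  regs: r0:1,r1:Add1,r2:9,r3:Mul1,r4:Add2
  c11: CDB Add1=0; issue SUB r1<-Add1  regs: r0:1,r1:Add1,r2:9,r3:Mul1,r4:Add2
  c12: -  regs: r0:1,r1:Add1,r2:9,r3:Mul1,r4:Add2
  c13: CDB Add1=-1  regs: r0:1,r1:-1,r2:9,r3:Mul1,r4:Add2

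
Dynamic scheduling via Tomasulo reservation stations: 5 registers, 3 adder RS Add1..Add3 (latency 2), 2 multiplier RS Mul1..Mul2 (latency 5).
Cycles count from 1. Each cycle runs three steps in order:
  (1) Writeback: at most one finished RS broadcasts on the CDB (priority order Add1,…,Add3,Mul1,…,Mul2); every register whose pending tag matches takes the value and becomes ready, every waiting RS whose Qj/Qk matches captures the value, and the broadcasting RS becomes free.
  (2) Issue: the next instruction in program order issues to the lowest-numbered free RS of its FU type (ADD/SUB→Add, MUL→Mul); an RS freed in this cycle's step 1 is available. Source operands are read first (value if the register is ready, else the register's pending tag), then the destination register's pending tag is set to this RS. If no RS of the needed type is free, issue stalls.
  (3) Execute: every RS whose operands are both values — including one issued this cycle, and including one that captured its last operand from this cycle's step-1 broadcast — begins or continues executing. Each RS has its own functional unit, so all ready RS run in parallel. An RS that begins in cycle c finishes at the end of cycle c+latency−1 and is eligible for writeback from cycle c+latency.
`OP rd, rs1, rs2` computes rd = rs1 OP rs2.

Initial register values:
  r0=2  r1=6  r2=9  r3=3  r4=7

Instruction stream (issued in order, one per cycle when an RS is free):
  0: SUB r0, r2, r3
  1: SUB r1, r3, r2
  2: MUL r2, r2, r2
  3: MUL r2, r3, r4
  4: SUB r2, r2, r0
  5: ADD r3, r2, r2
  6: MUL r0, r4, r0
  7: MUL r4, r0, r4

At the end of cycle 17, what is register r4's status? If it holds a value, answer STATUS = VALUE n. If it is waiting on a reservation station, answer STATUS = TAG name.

cycle 1: issue SUB r0<-Add1 // r0:Add1,r1:6,r2:9,r3:3,r4:7
cycle 2: issue SUB r1<-Add2 // r0:Add1,r1:Add2,r2:9,r3:3,r4:7
cycle 3: CDB Add1=6; issue MUL r2<-Mul1 // r0:6,r1:Add2,r2:Mul1,r3:3,r4:7
cycle 4: CDB Add2=-6; issue MUL r2<-Mul2 // r0:6,r1:-6,r2:Mul2,r3:3,r4:7
cycle 5: issue SUB r2<-Add1 // r0:6,r1:-6,r2:Add1,r3:3,r4:7
cycle 6: issue ADD r3<-Add2 // r0:6,r1:-6,r2:Add1,r3:Add2,r4:7
cycle 7: stall // r0:6,r1:-6,r2:Add1,r3:Add2,r4:7
cycle 8: CDB Mul1=81; issue MUL r0<-Mul1 // r0:Mul1,r1:-6,r2:Add1,r3:Add2,r4:7
cycle 9: CDB Mul2=21; issue MUL r4<-Mul2 // r0:Mul1,r1:-6,r2:Add1,r3:Add2,r4:Mul2
cycle 10: - // r0:Mul1,r1:-6,r2:Add1,r3:Add2,r4:Mul2
cycle 11: CDB Add1=15 // r0:Mul1,r1:-6,r2:15,r3:Add2,r4:Mul2
cycle 12: - // r0:Mul1,r1:-6,r2:15,r3:Add2,r4:Mul2
cycle 13: CDB Add2=30 // r0:Mul1,r1:-6,r2:15,r3:30,r4:Mul2
cycle 14: CDB Mul1=42 // r0:42,r1:-6,r2:15,r3:30,r4:Mul2
cycle 15: - // r0:42,r1:-6,r2:15,r3:30,r4:Mul2
cycle 16: - // r0:42,r1:-6,r2:15,r3:30,r4:Mul2
cycle 17: - // r0:42,r1:-6,r2:15,r3:30,r4:Mul2

STATUS = TAG Mul2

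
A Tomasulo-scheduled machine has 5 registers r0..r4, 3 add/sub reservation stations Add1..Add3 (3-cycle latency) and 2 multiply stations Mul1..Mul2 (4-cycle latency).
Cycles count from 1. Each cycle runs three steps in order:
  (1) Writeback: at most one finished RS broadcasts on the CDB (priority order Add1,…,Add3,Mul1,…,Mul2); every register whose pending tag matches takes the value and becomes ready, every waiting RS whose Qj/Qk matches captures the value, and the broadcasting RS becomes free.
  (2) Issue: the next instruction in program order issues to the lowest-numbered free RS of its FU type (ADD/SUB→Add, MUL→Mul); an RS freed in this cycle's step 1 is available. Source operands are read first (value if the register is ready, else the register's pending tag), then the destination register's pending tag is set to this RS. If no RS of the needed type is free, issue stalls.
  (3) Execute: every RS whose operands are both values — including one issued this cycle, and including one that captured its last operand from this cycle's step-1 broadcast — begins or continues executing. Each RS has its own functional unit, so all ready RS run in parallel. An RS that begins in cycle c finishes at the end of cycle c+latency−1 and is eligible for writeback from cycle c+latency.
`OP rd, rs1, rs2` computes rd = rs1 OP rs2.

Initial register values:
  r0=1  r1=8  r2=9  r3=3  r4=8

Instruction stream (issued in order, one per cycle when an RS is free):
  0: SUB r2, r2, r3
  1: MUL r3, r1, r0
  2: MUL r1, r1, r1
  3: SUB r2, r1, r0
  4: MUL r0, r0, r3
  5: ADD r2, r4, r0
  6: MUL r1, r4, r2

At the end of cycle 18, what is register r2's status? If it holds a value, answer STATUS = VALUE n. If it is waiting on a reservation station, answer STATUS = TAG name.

  c1: issue SUB r2<-Add1  regs: r0:1,r1:8,r2:Add1,r3:3,r4:8
  c2: issue MUL r3<-Mul1  regs: r0:1,r1:8,r2:Add1,r3:Mul1,r4:8
  c3: issue MUL r1<-Mul2  regs: r0:1,r1:Mul2,r2:Add1,r3:Mul1,r4:8
  c4: CDB Add1=6; issue SUB r2<-Add1  regs: r0:1,r1:Mul2,r2:Add1,r3:Mul1,r4:8
  c5: stall  regs: r0:1,r1:Mul2,r2:Add1,r3:Mul1,r4:8
  c6: CDB Mul1=8; issue MUL r0<-Mul1  regs: r0:Mul1,r1:Mul2,r2:Add1,r3:8,r4:8
  c7: CDB Mul2=64; issue ADD r2<-Add2  regs: r0:Mul1,r1:64,r2:Add2,r3:8,r4:8
  c8: issue MUL r1<-Mul2  regs: r0:Mul1,r1:Mul2,r2:Add2,r3:8,r4:8
  c9: -  regs: r0:Mul1,r1:Mul2,r2:Add2,r3:8,r4:8
  c10: CDB Add1=63  regs: r0:Mul1,r1:Mul2,r2:Add2,r3:8,r4:8
  c11: CDB Mul1=8  regs: r0:8,r1:Mul2,r2:Add2,r3:8,r4:8
  c12: -  regs: r0:8,r1:Mul2,r2:Add2,r3:8,r4:8
  c13: -  regs: r0:8,r1:Mul2,r2:Add2,r3:8,r4:8
  c14: CDB Add2=16  regs: r0:8,r1:Mul2,r2:16,r3:8,r4:8
  c15: -  regs: r0:8,r1:Mul2,r2:16,r3:8,r4:8
  c16: -  regs: r0:8,r1:Mul2,r2:16,r3:8,r4:8
  c17: -  regs: r0:8,r1:Mul2,r2:16,r3:8,r4:8
  c18: CDB Mul2=128  regs: r0:8,r1:128,r2:16,r3:8,r4:8

STATUS = VALUE 16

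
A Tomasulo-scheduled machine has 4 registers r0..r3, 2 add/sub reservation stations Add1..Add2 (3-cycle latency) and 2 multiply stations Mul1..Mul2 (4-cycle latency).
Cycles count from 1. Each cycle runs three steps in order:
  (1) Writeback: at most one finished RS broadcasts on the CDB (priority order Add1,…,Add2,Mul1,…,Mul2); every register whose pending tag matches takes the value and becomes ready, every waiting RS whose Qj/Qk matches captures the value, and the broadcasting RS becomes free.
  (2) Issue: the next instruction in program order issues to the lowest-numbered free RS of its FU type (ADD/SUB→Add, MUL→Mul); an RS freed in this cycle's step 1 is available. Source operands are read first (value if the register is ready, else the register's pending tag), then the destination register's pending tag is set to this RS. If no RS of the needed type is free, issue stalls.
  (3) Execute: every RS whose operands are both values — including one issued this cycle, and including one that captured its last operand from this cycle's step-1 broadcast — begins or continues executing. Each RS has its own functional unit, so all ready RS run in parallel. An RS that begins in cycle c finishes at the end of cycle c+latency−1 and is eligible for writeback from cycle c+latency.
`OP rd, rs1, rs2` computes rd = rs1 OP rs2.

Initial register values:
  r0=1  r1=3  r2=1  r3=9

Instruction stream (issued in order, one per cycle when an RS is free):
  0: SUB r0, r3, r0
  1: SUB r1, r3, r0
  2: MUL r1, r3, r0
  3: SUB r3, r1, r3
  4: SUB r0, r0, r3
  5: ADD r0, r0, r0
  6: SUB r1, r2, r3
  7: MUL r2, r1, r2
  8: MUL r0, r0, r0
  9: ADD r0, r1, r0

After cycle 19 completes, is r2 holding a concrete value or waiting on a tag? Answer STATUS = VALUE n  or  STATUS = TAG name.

STATUS = TAG Mul1

cycle 1: issue SUB r0<-Add1 // r0:Add1,r1:3,r2:1,r3:9
cycle 2: issue SUB r1<-Add2 // r0:Add1,r1:Add2,r2:1,r3:9
cycle 3: issue MUL r1<-Mul1 // r0:Add1,r1:Mul1,r2:1,r3:9
cycle 4: CDB Add1=8; issue SUB r3<-Add1 // r0:8,r1:Mul1,r2:1,r3:Add1
cycle 5: stall // r0:8,r1:Mul1,r2:1,r3:Add1
cycle 6: stall // r0:8,r1:Mul1,r2:1,r3:Add1
cycle 7: CDB Add2=1; issue SUB r0<-Add2 // r0:Add2,r1:Mul1,r2:1,r3:Add1
cycle 8: CDB Mul1=72; stall // r0:Add2,r1:72,r2:1,r3:Add1
cycle 9: stall // r0:Add2,r1:72,r2:1,r3:Add1
cycle 10: stall // r0:Add2,r1:72,r2:1,r3:Add1
cycle 11: CDB Add1=63; issue ADD r0<-Add1 // r0:Add1,r1:72,r2:1,r3:63
cycle 12: stall // r0:Add1,r1:72,r2:1,r3:63
cycle 13: stall // r0:Add1,r1:72,r2:1,r3:63
cycle 14: CDB Add2=-55; issue SUB r1<-Add2 // r0:Add1,r1:Add2,r2:1,r3:63
cycle 15: issue MUL r2<-Mul1 // r0:Add1,r1:Add2,r2:Mul1,r3:63
cycle 16: issue MUL r0<-Mul2 // r0:Mul2,r1:Add2,r2:Mul1,r3:63
cycle 17: CDB Add1=-110; issue ADD r0<-Add1 // r0:Add1,r1:Add2,r2:Mul1,r3:63
cycle 18: CDB Add2=-62 // r0:Add1,r1:-62,r2:Mul1,r3:63
cycle 19: - // r0:Add1,r1:-62,r2:Mul1,r3:63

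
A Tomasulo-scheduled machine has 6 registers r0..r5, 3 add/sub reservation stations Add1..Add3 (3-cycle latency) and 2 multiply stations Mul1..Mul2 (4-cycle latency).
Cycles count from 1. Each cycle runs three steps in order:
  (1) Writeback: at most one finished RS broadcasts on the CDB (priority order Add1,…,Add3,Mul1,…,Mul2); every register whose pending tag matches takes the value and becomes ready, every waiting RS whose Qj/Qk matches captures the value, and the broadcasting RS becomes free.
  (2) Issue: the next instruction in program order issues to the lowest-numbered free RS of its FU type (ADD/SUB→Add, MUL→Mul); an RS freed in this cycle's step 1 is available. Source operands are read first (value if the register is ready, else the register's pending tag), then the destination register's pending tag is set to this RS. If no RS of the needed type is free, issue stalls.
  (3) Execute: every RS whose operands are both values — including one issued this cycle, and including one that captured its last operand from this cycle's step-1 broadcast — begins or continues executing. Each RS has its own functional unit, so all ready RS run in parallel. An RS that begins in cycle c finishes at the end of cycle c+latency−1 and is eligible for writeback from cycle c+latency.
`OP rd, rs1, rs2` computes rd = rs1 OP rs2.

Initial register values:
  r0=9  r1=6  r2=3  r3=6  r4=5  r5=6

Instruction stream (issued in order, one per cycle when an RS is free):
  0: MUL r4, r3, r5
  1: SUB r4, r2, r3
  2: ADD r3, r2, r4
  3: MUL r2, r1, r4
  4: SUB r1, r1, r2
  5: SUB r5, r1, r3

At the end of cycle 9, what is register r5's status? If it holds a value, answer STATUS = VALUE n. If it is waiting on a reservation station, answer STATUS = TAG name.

  c1: issue MUL r4<-Mul1  regs: r0:9,r1:6,r2:3,r3:6,r4:Mul1,r5:6
  c2: issue SUB r4<-Add1  regs: r0:9,r1:6,r2:3,r3:6,r4:Add1,r5:6
  c3: issue ADD r3<-Add2  regs: r0:9,r1:6,r2:3,r3:Add2,r4:Add1,r5:6
  c4: issue MUL r2<-Mul2  regs: r0:9,r1:6,r2:Mul2,r3:Add2,r4:Add1,r5:6
  c5: CDB Add1=-3; issue SUB r1<-Add1  regs: r0:9,r1:Add1,r2:Mul2,r3:Add2,r4:-3,r5:6
  c6: CDB Mul1=36; issue SUB r5<-Add3  regs: r0:9,r1:Add1,r2:Mul2,r3:Add2,r4:-3,r5:Add3
  c7: -  regs: r0:9,r1:Add1,r2:Mul2,r3:Add2,r4:-3,r5:Add3
  c8: CDB Add2=0  regs: r0:9,r1:Add1,r2:Mul2,r3:0,r4:-3,r5:Add3
  c9: CDB Mul2=-18  regs: r0:9,r1:Add1,r2:-18,r3:0,r4:-3,r5:Add3

STATUS = TAG Add3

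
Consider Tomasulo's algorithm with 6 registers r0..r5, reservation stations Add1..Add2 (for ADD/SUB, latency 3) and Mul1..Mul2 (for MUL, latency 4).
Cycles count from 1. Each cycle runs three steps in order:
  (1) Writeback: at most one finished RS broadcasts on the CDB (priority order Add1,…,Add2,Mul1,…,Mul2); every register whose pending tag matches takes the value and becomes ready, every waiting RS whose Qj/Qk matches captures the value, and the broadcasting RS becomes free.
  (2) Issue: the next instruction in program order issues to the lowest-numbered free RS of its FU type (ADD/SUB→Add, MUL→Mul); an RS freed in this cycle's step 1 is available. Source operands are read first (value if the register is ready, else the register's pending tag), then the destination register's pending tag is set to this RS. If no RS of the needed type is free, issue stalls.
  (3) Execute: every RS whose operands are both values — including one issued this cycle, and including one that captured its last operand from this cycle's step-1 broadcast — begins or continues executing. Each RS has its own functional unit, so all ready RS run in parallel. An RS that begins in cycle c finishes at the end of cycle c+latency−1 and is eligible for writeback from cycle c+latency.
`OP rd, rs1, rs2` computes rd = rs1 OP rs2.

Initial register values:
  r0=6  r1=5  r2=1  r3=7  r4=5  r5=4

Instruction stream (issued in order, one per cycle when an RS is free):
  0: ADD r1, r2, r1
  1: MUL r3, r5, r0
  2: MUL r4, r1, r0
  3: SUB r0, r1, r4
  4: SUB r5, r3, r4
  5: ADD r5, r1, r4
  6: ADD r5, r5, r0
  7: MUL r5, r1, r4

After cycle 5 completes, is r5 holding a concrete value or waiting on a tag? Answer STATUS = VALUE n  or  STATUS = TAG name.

c1: issue ADD r1<-Add1 | r0:6,r1:Add1,r2:1,r3:7,r4:5,r5:4
c2: issue MUL r3<-Mul1 | r0:6,r1:Add1,r2:1,r3:Mul1,r4:5,r5:4
c3: issue MUL r4<-Mul2 | r0:6,r1:Add1,r2:1,r3:Mul1,r4:Mul2,r5:4
c4: CDB Add1=6; issue SUB r0<-Add1 | r0:Add1,r1:6,r2:1,r3:Mul1,r4:Mul2,r5:4
c5: issue SUB r5<-Add2 | r0:Add1,r1:6,r2:1,r3:Mul1,r4:Mul2,r5:Add2

STATUS = TAG Add2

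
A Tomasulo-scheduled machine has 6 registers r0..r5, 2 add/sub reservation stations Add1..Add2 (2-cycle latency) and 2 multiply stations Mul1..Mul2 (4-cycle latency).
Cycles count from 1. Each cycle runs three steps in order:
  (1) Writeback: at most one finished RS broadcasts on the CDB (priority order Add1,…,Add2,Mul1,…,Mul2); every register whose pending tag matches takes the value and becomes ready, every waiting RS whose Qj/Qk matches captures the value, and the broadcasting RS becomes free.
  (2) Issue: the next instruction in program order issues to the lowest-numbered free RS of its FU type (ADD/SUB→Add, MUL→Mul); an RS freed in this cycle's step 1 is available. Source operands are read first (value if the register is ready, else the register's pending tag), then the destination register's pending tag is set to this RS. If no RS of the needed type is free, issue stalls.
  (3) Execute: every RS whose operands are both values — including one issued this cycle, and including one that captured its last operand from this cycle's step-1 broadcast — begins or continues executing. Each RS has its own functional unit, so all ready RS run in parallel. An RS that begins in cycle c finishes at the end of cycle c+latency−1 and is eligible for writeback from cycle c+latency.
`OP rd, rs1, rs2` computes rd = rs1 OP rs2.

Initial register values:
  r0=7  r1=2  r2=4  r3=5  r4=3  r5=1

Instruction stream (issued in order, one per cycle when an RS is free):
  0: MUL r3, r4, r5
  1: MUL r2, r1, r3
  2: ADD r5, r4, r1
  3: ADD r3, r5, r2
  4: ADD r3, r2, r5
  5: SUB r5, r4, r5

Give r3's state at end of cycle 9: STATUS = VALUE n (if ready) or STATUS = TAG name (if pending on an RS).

cycle 1: issue MUL r3<-Mul1 // r0:7,r1:2,r2:4,r3:Mul1,r4:3,r5:1
cycle 2: issue MUL r2<-Mul2 // r0:7,r1:2,r2:Mul2,r3:Mul1,r4:3,r5:1
cycle 3: issue ADD r5<-Add1 // r0:7,r1:2,r2:Mul2,r3:Mul1,r4:3,r5:Add1
cycle 4: issue ADD r3<-Add2 // r0:7,r1:2,r2:Mul2,r3:Add2,r4:3,r5:Add1
cycle 5: CDB Add1=5; issue ADD r3<-Add1 // r0:7,r1:2,r2:Mul2,r3:Add1,r4:3,r5:5
cycle 6: CDB Mul1=3; stall // r0:7,r1:2,r2:Mul2,r3:Add1,r4:3,r5:5
cycle 7: stall // r0:7,r1:2,r2:Mul2,r3:Add1,r4:3,r5:5
cycle 8: stall // r0:7,r1:2,r2:Mul2,r3:Add1,r4:3,r5:5
cycle 9: stall // r0:7,r1:2,r2:Mul2,r3:Add1,r4:3,r5:5

STATUS = TAG Add1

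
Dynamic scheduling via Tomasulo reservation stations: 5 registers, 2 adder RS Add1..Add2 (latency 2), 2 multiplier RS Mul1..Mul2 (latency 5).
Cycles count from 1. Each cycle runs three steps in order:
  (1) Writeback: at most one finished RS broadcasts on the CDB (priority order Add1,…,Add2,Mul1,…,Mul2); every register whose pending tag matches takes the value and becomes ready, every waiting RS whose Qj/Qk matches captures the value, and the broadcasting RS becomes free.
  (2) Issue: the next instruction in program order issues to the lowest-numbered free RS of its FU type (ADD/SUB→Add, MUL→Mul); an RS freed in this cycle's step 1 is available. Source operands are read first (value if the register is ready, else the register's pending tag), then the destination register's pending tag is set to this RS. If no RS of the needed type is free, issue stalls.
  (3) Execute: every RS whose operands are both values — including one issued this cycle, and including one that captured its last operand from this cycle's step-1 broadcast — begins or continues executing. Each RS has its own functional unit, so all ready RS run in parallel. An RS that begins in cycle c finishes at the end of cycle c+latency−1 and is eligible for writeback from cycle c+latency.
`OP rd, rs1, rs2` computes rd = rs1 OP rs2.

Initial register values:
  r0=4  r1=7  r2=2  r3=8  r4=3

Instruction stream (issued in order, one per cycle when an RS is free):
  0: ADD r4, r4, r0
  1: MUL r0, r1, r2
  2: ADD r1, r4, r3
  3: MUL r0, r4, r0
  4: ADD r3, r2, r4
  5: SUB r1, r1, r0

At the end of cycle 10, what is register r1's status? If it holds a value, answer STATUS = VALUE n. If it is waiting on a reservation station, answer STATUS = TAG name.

STATUS = TAG Add2

cycle 1: issue ADD r4<-Add1 // r0:4,r1:7,r2:2,r3:8,r4:Add1
cycle 2: issue MUL r0<-Mul1 // r0:Mul1,r1:7,r2:2,r3:8,r4:Add1
cycle 3: CDB Add1=7; issue ADD r1<-Add1 // r0:Mul1,r1:Add1,r2:2,r3:8,r4:7
cycle 4: issue MUL r0<-Mul2 // r0:Mul2,r1:Add1,r2:2,r3:8,r4:7
cycle 5: CDB Add1=15; issue ADD r3<-Add1 // r0:Mul2,r1:15,r2:2,r3:Add1,r4:7
cycle 6: issue SUB r1<-Add2 // r0:Mul2,r1:Add2,r2:2,r3:Add1,r4:7
cycle 7: CDB Add1=9 // r0:Mul2,r1:Add2,r2:2,r3:9,r4:7
cycle 8: CDB Mul1=14 // r0:Mul2,r1:Add2,r2:2,r3:9,r4:7
cycle 9: - // r0:Mul2,r1:Add2,r2:2,r3:9,r4:7
cycle 10: - // r0:Mul2,r1:Add2,r2:2,r3:9,r4:7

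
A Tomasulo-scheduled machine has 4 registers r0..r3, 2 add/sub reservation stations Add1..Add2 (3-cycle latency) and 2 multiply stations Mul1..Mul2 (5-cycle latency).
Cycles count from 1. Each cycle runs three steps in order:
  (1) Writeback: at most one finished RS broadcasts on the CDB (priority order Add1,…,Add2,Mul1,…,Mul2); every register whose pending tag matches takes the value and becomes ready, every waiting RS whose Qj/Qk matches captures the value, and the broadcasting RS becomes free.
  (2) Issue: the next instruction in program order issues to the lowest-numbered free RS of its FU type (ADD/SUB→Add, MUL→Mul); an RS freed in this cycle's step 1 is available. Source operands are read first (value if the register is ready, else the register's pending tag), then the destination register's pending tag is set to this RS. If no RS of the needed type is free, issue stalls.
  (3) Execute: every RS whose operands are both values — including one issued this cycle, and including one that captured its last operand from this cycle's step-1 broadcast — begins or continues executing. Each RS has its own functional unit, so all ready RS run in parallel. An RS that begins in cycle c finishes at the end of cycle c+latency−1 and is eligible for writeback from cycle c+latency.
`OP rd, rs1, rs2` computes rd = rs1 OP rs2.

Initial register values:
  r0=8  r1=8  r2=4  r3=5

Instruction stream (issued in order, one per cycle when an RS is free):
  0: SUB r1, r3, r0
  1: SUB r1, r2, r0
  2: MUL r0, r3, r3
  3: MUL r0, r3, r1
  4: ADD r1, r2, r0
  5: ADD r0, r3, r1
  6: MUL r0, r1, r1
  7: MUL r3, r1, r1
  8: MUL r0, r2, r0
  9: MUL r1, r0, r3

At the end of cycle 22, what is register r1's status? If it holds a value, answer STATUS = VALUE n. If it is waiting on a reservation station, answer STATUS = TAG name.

STATUS = TAG Mul2

c1: issue SUB r1<-Add1 | r0:8,r1:Add1,r2:4,r3:5
c2: issue SUB r1<-Add2 | r0:8,r1:Add2,r2:4,r3:5
c3: issue MUL r0<-Mul1 | r0:Mul1,r1:Add2,r2:4,r3:5
c4: CDB Add1=-3; issue MUL r0<-Mul2 | r0:Mul2,r1:Add2,r2:4,r3:5
c5: CDB Add2=-4; issue ADD r1<-Add1 | r0:Mul2,r1:Add1,r2:4,r3:5
c6: issue ADD r0<-Add2 | r0:Add2,r1:Add1,r2:4,r3:5
c7: stall | r0:Add2,r1:Add1,r2:4,r3:5
c8: CDB Mul1=25; issue MUL r0<-Mul1 | r0:Mul1,r1:Add1,r2:4,r3:5
c9: stall | r0:Mul1,r1:Add1,r2:4,r3:5
c10: CDB Mul2=-20; issue MUL r3<-Mul2 | r0:Mul1,r1:Add1,r2:4,r3:Mul2
c11: stall | r0:Mul1,r1:Add1,r2:4,r3:Mul2
c12: stall | r0:Mul1,r1:Add1,r2:4,r3:Mul2
c13: CDB Add1=-16; stall | r0:Mul1,r1:-16,r2:4,r3:Mul2
c14: stall | r0:Mul1,r1:-16,r2:4,r3:Mul2
c15: stall | r0:Mul1,r1:-16,r2:4,r3:Mul2
c16: CDB Add2=-11; stall | r0:Mul1,r1:-16,r2:4,r3:Mul2
c17: stall | r0:Mul1,r1:-16,r2:4,r3:Mul2
c18: CDB Mul1=256; issue MUL r0<-Mul1 | r0:Mul1,r1:-16,r2:4,r3:Mul2
c19: CDB Mul2=256; issue MUL r1<-Mul2 | r0:Mul1,r1:Mul2,r2:4,r3:256
c20: - | r0:Mul1,r1:Mul2,r2:4,r3:256
c21: - | r0:Mul1,r1:Mul2,r2:4,r3:256
c22: - | r0:Mul1,r1:Mul2,r2:4,r3:256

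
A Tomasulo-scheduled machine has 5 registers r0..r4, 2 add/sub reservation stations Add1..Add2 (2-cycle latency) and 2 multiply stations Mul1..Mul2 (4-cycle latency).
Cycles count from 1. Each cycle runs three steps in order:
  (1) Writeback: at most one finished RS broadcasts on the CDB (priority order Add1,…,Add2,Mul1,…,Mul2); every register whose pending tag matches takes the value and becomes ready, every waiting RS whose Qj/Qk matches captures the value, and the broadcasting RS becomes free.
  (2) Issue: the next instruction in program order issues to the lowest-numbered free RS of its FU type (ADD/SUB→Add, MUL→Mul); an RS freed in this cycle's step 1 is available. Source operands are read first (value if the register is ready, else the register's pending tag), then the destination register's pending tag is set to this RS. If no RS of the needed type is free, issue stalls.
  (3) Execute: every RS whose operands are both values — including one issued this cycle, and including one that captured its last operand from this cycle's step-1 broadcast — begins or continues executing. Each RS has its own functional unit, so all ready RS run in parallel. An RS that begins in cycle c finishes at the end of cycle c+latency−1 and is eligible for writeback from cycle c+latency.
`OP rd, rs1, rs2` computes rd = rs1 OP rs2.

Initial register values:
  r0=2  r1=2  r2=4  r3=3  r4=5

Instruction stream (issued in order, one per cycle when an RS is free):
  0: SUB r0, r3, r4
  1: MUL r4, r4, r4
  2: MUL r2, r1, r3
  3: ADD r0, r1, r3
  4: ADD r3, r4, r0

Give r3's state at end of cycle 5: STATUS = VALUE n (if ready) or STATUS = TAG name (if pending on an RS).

STATUS = TAG Add2

  c1: issue SUB r0<-Add1  regs: r0:Add1,r1:2,r2:4,r3:3,r4:5
  c2: issue MUL r4<-Mul1  regs: r0:Add1,r1:2,r2:4,r3:3,r4:Mul1
  c3: CDB Add1=-2; issue MUL r2<-Mul2  regs: r0:-2,r1:2,r2:Mul2,r3:3,r4:Mul1
  c4: issue ADD r0<-Add1  regs: r0:Add1,r1:2,r2:Mul2,r3:3,r4:Mul1
  c5: issue ADD r3<-Add2  regs: r0:Add1,r1:2,r2:Mul2,r3:Add2,r4:Mul1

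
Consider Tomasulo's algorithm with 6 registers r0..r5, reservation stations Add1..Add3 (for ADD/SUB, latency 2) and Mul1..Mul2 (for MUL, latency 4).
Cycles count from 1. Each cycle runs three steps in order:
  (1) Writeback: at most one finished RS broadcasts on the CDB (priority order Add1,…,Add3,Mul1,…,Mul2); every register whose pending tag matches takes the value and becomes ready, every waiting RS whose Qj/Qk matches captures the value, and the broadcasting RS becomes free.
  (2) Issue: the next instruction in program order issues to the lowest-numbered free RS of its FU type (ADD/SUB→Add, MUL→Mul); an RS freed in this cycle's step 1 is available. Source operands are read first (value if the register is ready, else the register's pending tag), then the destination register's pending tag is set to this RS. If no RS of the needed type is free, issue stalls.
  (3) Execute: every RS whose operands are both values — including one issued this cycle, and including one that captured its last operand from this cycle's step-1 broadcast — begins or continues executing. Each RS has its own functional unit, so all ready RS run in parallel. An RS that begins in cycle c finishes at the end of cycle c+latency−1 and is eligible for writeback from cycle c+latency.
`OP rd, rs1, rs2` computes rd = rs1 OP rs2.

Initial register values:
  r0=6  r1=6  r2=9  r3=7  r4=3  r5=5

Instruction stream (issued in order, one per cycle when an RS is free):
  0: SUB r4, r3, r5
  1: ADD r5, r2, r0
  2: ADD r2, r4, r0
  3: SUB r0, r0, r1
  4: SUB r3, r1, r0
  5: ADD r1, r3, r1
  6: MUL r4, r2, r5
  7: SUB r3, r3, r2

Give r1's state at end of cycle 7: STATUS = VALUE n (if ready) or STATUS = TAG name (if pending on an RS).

  c1: issue SUB r4<-Add1  regs: r0:6,r1:6,r2:9,r3:7,r4:Add1,r5:5
  c2: issue ADD r5<-Add2  regs: r0:6,r1:6,r2:9,r3:7,r4:Add1,r5:Add2
  c3: CDB Add1=2; issue ADD r2<-Add1  regs: r0:6,r1:6,r2:Add1,r3:7,r4:2,r5:Add2
  c4: CDB Add2=15; issue SUB r0<-Add2  regs: r0:Add2,r1:6,r2:Add1,r3:7,r4:2,r5:15
  c5: CDB Add1=8; issue SUB r3<-Add1  regs: r0:Add2,r1:6,r2:8,r3:Add1,r4:2,r5:15
  c6: CDB Add2=0; issue ADD r1<-Add2  regs: r0:0,r1:Add2,r2:8,r3:Add1,r4:2,r5:15
  c7: issue MUL r4<-Mul1  regs: r0:0,r1:Add2,r2:8,r3:Add1,r4:Mul1,r5:15

STATUS = TAG Add2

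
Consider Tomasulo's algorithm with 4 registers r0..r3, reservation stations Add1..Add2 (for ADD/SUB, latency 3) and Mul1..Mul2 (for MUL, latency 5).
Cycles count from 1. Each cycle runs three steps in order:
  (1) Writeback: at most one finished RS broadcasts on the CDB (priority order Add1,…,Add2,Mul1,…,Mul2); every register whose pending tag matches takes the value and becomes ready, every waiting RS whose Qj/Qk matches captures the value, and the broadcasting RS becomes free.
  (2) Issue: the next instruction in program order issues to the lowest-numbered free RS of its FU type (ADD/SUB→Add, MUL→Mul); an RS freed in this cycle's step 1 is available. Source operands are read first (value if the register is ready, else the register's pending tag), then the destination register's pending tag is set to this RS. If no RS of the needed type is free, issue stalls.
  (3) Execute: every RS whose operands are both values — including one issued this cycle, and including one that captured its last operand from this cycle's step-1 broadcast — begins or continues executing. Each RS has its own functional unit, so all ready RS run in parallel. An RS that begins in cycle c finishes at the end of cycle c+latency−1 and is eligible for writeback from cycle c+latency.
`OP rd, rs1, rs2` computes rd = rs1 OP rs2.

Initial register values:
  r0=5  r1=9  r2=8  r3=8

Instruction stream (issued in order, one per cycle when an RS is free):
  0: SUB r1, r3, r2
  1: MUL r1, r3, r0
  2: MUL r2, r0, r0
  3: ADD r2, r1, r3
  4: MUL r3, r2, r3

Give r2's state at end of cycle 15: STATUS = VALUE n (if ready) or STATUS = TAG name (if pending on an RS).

STATUS = VALUE 48

  c1: issue SUB r1<-Add1  regs: r0:5,r1:Add1,r2:8,r3:8
  c2: issue MUL r1<-Mul1  regs: r0:5,r1:Mul1,r2:8,r3:8
  c3: issue MUL r2<-Mul2  regs: r0:5,r1:Mul1,r2:Mul2,r3:8
  c4: CDB Add1=0; issue ADD r2<-Add1  regs: r0:5,r1:Mul1,r2:Add1,r3:8
  c5: stall  regs: r0:5,r1:Mul1,r2:Add1,r3:8
  c6: stall  regs: r0:5,r1:Mul1,r2:Add1,r3:8
  c7: CDB Mul1=40; issue MUL r3<-Mul1  regs: r0:5,r1:40,r2:Add1,r3:Mul1
  c8: CDB Mul2=25  regs: r0:5,r1:40,r2:Add1,r3:Mul1
  c9: -  regs: r0:5,r1:40,r2:Add1,r3:Mul1
  c10: CDB Add1=48  regs: r0:5,r1:40,r2:48,r3:Mul1
  c11: -  regs: r0:5,r1:40,r2:48,r3:Mul1
  c12: -  regs: r0:5,r1:40,r2:48,r3:Mul1
  c13: -  regs: r0:5,r1:40,r2:48,r3:Mul1
  c14: -  regs: r0:5,r1:40,r2:48,r3:Mul1
  c15: CDB Mul1=384  regs: r0:5,r1:40,r2:48,r3:384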